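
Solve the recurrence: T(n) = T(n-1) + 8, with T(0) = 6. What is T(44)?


Unrolling the recurrence:
T(44) = T(43) + 8
       = T(42) + 8 + 8
       = T(41) + 8*3
       ...
       = T(0) + 8*44
       = 6 + 352 = 358


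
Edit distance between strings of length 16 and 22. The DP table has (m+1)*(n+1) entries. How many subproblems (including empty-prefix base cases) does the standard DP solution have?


The table includes base cases (empty prefixes).
Rows: (m+1) = 17
Columns: (n+1) = 23
Total = 17 * 23 = 391


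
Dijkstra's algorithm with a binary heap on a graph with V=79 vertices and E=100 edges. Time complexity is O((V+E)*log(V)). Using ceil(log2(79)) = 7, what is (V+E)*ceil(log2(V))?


Dijkstra with a binary heap: each vertex is extracted once, each edge may relax once.
Each heap operation costs O(log V).
V + E = 79 + 100 = 179
ceil(log2(79)) = 7 (since 2^6 = 64 < 79 <= 128 = 2^7)
Total heap work = (V+E) * ceil(log2(V)) = 179 * 7 = 1253


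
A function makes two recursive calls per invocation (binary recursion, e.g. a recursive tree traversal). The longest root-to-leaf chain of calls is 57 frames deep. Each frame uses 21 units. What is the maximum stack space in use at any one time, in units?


Binary recursion: the two calls run one after the other, so only one root-to-leaf chain of frames is on the stack at a time.
Maximum depth (longest chain) = 57 frames
Each frame = 21 units
Max stack space = 57 * 21 = 1197


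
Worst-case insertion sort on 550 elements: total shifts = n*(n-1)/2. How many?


Sum of shifts = 1 + 2 + 3 + ... + 549
= 550 * 549 / 2
= 301950 / 2
= 150975


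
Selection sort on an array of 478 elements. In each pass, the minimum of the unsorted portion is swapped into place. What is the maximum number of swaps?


Selection sort performs one swap per pass:
  Pass 1: find min in positions 0 to 477, swap with position 0
  Pass 2: find min in positions 1 to 477, swap with position 1
  Pass 3: find min in positions 2 to 477, swap with position 2
  Pass 4: find min in positions 3 to 477, swap with position 3
  Pass 5: find min in positions 4 to 477, swap with position 4
  ... (472 more passes)
Total passes (and swaps) = n - 1 = 478 - 1 = 477


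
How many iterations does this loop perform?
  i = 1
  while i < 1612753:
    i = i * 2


The loop variable doubles each iteration:
i = 1 -> 2 -> 4 -> 8 -> 16 -> 32 -> 64 -> 128 -> 256 -> 512 -> 1024 -> 2048 -> 4096 -> 8192 -> 16384 -> 32768 -> 65536 -> 131072 -> 262144 -> 524288 -> 1048576 -> 2097152 (stop, 2097152 >= 1612753)
Number of doublings = ceil(log2(1612753)) = 21


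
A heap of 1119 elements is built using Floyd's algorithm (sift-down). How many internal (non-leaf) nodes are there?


Leaf nodes occupy roughly half the array.
Sift-down is called for each internal node, starting from the last one.
Internal nodes = floor(n/2) = floor(1119/2) = 559


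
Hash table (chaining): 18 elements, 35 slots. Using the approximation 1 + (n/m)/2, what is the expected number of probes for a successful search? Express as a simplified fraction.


Computing expected probes:
alpha = 18/35
= 1 + alpha/2
= 1 + 18/(2*35)
= (2*35 + 18) / (2*35)
= 88/70 = 44/35


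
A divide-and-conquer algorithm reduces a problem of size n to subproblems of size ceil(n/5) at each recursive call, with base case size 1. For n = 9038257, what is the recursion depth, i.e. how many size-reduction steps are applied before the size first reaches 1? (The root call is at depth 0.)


Each step divides the size by 5 (rounding up); after k steps the size is ceil(n/5^k), which equals 1 exactly when 5^k >= n.
So the depth is the smallest k with 5^k >= 9038257, i.e. ceil(log_5(9038257)).
5^9 = 1953125 < 9038257 <= 9765625 = 5^10
Recursion depth = 10


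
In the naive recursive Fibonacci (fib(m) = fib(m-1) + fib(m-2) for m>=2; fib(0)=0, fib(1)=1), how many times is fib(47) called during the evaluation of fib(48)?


Let N(m) = number of times fib(m) is called while evaluating fib(48).
N(48) = 1 (the initial call).
N(47) = 1 (only fib(48) calls it).
For 1 <= m <= 46: fib(m) is called by fib(m+1) and fib(m+2), so
  N(m) = N(m+1) + N(m+2).
fib(0) is called only by fib(2), so N(0) = N(2).
Walk down from m=48:
  N(48)=1, N(47)=1
N(47) = 1


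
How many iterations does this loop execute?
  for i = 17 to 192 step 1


The loop variable i takes values starting at 17 and increments by 1 each iteration.
Sequence: i = 17, 18, 19, 20, 21, 22, 23, 24, 25, ...
The upper bound 192 is inclusive, so the count is floor((last - first) / step) + 1:
floor((192 - 17) / 1) + 1 = floor(175/1) + 1 = 175 + 1 = 176


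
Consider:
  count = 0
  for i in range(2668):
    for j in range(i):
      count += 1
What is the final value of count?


For each i, the inner loop runs i times:
  i=0: inner runs 0 times
  i=1: inner runs 1 time
  i=2: inner runs 2 times
  i=3: inner runs 3 times
  i=4: inner runs 4 times
  i=5: inner runs 5 times
  i=6: inner runs 6 times
  i=7: inner runs 7 times
  ...
Total = 0 + 1 + 2 + ... + 2667 = 2668*(2668-1)/2 = 3557778


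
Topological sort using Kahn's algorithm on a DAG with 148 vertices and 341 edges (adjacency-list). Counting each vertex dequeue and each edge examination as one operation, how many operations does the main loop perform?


Kahn's algorithm:
  1. Compute in-degrees: O(V + E)
  2. Process queue: each vertex dequeued once (O(V))
     each edge examined once (O(E))
Total = V + E = 148 + 341 = 489


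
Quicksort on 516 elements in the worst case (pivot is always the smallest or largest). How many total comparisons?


In the worst case, each partition step picks the worst pivot:
  Partition 1: 515 comparisons (n-1 elements to compare)
  Partition 2: 514 comparisons
  Partition 3: 513 comparisons
  Partition 4: 512 comparisons
  Partition 5: 511 comparisons
  ...
  Last partition: 0 comparisons
Total = (n-1) + (n-2) + ... + 1 + 0 = n*(n-1)/2
= 516*515/2 = 132870


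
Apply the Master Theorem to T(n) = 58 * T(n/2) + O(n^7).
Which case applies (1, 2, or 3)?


The Master Theorem: T(n) = a*T(n/b) + O(n^c)
  a = 58, b = 2, c = 7
log_b(a) = log_2(58) ~ 5.858
Compare b^c with a: 2^7 = 128 > 58, so c > log_b(a).
Since c > log_b(a), Case 3 applies.
T(n) = O(n^7)
Master Theorem case = 3


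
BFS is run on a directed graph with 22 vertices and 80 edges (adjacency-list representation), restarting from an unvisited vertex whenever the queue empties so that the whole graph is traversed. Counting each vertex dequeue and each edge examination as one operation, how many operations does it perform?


A full BFS traversal dequeues each vertex exactly once and examines each directed edge exactly once.
V = 22 (vertex processing cost)
E = 80 (edge examination cost)
Total operations proportional to V + E = 22 + 80 = 102


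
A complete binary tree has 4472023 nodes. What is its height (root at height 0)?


In a complete binary tree, level k holds nodes 2^k .. 2^(k+1)-1 (1-indexed).
Height = floor(log2(n)) = floor(log2(4472023)) = 22
Check: 2^22 = 4194304 <= 4472023 < 8388608 = 2^23


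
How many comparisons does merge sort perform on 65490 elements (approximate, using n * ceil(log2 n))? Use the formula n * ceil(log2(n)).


Recursion depth: ceil(log2(65490)) = 16
Each recursion level merges n = 65490 elements
Total = 65490 * 16 = 1047840


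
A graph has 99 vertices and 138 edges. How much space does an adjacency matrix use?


Adjacency matrix: V x V grid of entries
Space = V^2 = 99^2 = 99 * 99 = 9801


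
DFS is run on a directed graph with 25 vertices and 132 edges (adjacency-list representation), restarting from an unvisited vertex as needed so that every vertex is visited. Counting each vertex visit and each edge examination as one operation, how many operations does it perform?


A full DFS traversal processes each vertex exactly once (push/pop on stack).
Each directed edge is examined once.
V = 25, E = 132
V + E = 157


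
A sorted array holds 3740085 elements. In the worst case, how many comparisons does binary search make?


Halving sequence: 3740085 -> 1870042 -> 935021 -> 467510 -> 233755 -> 116877 -> 58438 -> 29219 -> 14609 -> 7304 -> 3652 -> 1826 -> 913 -> 456 -> 228 -> 114 -> 57 -> 28 -> 14 -> 7 -> 3 -> 1
Number of halvings = 21
Max comparisons = 21 + 1 = 22


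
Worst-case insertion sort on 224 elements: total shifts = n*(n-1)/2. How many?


Sum of shifts = 1 + 2 + 3 + ... + 223
= 224 * 223 / 2
= 49952 / 2
= 24976


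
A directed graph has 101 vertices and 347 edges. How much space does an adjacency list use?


Adjacency list: one list head per vertex + one entry per edge
Vertex heads: 101
Edge entries: 347
Total = 101 + 347 = 448


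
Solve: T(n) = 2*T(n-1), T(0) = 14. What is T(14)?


Unrolling:
T(14) = 2*T(13) = 2^2*T(12) = ... = 2^14*T(0)
= 2^14 * 14
= 16384 * 14 = 229376


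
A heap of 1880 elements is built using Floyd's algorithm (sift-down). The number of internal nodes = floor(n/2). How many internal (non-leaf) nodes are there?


Leaf nodes occupy roughly half the array.
Sift-down is called for each internal node, starting from the last one.
Internal nodes = floor(n/2) = floor(1880/2) = 940


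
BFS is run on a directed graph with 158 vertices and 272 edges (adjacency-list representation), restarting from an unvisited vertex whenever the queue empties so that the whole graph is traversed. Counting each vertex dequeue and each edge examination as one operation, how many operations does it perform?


A full BFS traversal dequeues each vertex exactly once and examines each directed edge exactly once.
V = 158 (vertex processing cost)
E = 272 (edge examination cost)
Total operations proportional to V + E = 158 + 272 = 430


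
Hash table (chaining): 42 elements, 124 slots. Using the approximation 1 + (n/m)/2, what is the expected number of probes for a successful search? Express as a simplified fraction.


Computing expected probes:
alpha = 42/124
= 1 + alpha/2
= 1 + 42/(2*124)
= (2*124 + 42) / (2*124)
= 290/248 = 145/124


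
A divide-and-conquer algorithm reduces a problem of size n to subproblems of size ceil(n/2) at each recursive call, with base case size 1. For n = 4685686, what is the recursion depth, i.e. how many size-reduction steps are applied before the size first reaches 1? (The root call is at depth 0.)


Each step divides the size by 2 (rounding up); after k steps the size is ceil(n/2^k), which equals 1 exactly when 2^k >= n.
So the depth is the smallest k with 2^k >= 4685686, i.e. ceil(log_2(4685686)).
2^22 = 4194304 < 4685686 <= 8388608 = 2^23
Recursion depth = 23


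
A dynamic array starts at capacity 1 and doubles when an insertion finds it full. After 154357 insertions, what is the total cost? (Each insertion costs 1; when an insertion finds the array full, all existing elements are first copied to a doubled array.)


Insertion cost: 154357 (one per element)
Resizes occur just before inserting elements 2, 3, 5, 9, ...
Elements copied at each resize: 1 + 2 + 4 + 8 + 16 + 32 + 64 + 128 + 256 + 512 + 1024 + 2048 + 4096 + 8192 + 16384 + 32768 + 65536 + 131072
Sum of copies = 262143 (geometric series: 2^k - 1)
Total = 154357 + 262143 = 416500


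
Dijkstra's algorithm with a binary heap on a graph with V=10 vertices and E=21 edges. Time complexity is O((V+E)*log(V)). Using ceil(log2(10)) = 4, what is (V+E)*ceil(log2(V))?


Dijkstra with a binary heap: each vertex is extracted once, each edge may relax once.
Each heap operation costs O(log V).
V + E = 10 + 21 = 31
ceil(log2(10)) = 4 (since 2^3 = 8 < 10 <= 16 = 2^4)
Total heap work = (V+E) * ceil(log2(V)) = 31 * 4 = 124


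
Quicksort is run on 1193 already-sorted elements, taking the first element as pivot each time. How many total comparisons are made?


Sum of comparisons per partition:
1192 + 1191 + ... + 1 + 0
= 1193 * (1193 - 1) / 2
= 1193 * 1192 / 2
= 711028


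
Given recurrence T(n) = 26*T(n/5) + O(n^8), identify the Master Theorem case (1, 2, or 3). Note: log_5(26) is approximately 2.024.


Master Theorem parameters: a=26, b=5, c=8
log_b(a) = 2.024
Compare b^c with a: 5^8 = 390625 > 26, so c > log_b(a).
Comparing c=8 vs log_b(a)=2.024:
8 > 2.024 => Case 3
Result: T(n) = O(n^8)
Master Theorem case = 3


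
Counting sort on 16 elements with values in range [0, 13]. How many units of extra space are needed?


Output array size: 16 (to store sorted result)
Count array size: 14 (one slot per possible value, range 0 to 13)
Total extra space = 16 + 14 = 30


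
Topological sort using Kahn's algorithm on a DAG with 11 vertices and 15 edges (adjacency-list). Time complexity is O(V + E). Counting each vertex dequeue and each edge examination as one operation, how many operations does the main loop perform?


Kahn's algorithm:
  1. Compute in-degrees: O(V + E)
  2. Process queue: each vertex dequeued once (O(V))
     each edge examined once (O(E))
Total = V + E = 11 + 15 = 26


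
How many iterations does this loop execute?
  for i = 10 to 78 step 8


The loop variable i takes values starting at 10 and increments by 8 each iteration.
Sequence: i = 10, 18, 26, 34, 42, 50, 58, 66, 74
The upper bound 78 is inclusive, so the count is floor((last - first) / step) + 1:
floor((78 - 10) / 8) + 1 = floor(68/8) + 1 = 8 + 1 = 9


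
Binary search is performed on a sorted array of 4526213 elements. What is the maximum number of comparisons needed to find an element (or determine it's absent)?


Binary search halves the search space each comparison:
  Step 1: search space = 4526213 -> 2263106
  Step 2: search space = 2263106 -> 1131553
  Step 3: search space = 1131553 -> 565776
  Step 4: search space = 565776 -> 282888
  Step 5: search space = 282888 -> 141444
  Step 6: search space = 141444 -> 70722
  Step 7: search space = 70722 -> 35361
  Step 8: search space = 35361 -> 17680
  Step 9: search space = 17680 -> 8840
  Step 10: search space = 8840 -> 4420
  Step 11: search space = 4420 -> 2210
  Step 12: search space = 2210 -> 1105
  Step 13: search space = 1105 -> 552
  Step 14: search space = 552 -> 276
  Step 15: search space = 276 -> 138
  Step 16: search space = 138 -> 69
  Step 17: search space = 69 -> 34
  Step 18: search space = 34 -> 17
  Step 19: search space = 17 -> 8
  Step 20: search space = 8 -> 4
  Step 21: search space = 4 -> 2
  Step 22: search space = 2 -> 1
  Step 23: search space = 1 (final check)
Maximum comparisons = floor(log2(4526213)) + 1 = 22 + 1 = 23


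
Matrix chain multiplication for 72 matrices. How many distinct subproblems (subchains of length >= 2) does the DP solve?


Subproblems are indexed by (i, j) where i < j.
Number of such pairs = n*(n-1)/2
= 72 * 71 / 2
= 2556


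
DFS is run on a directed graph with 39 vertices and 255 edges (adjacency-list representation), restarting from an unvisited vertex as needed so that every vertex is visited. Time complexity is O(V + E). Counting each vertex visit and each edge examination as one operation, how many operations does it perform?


A full DFS traversal processes each vertex exactly once (push/pop on stack).
Each directed edge is examined once.
V = 39, E = 255
V + E = 294


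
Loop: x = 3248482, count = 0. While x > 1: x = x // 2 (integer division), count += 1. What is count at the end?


The variable x halves each step:
x = 3248482 -> 1624241 -> 812120 -> 406060 -> 203030 -> 101515 -> 50757 -> 25378 -> 12689 -> 6344 -> 3172 -> 1586 -> 793 -> 396 -> 198 -> 99 -> 49 -> 24 -> 12 -> 6 -> 3 -> 1
Number of halvings = floor(log2(3248482)) = 21


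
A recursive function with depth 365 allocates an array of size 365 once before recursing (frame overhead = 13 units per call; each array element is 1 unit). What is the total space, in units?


Array allocation: 365 units (allocated once)
Stack frames: 365 deep * 13 per frame = 4745 units
Total = 365 + 4745 = 5110


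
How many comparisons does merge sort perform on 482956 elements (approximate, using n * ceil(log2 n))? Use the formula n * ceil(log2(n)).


Recursion depth: ceil(log2(482956)) = 19
Each recursion level merges n = 482956 elements
Total = 482956 * 19 = 9176164


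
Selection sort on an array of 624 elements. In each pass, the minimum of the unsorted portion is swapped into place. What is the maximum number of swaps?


Selection sort performs one swap per pass:
  Pass 1: find min in positions 0 to 623, swap with position 0
  Pass 2: find min in positions 1 to 623, swap with position 1
  Pass 3: find min in positions 2 to 623, swap with position 2
  Pass 4: find min in positions 3 to 623, swap with position 3
  Pass 5: find min in positions 4 to 623, swap with position 4
  ... (618 more passes)
Total passes (and swaps) = n - 1 = 624 - 1 = 623


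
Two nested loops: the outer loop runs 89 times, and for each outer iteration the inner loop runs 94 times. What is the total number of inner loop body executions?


Outer loop: 89 iterations
Inner loop: 94 iterations per outer iteration
Total = 89 * 94 = 8366


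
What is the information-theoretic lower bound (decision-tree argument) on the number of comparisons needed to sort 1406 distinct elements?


A binary decision tree of height h has at most 2^h leaves and needs at least n! of them, so h >= ceil(log2(n!)).
1406! is far too large to multiply out, so use Stirling's series:
  ln(n!) ~ n ln n - n + (1/2) ln(2 pi n) + 1/(12n)  (error below 1/(360 n^3), negligible here)
  ln(1406) = 7.2485041
  n ln n = 1406 * 7.2485041 = 10191.3968
  (1/2) ln(2 pi * 1406) = (1/2) ln(8834.1585) = 4.5432
  1/(12*1406) = 0.0001
  ln(1406!) ~ 10191.3968 - 1406 + 4.5432 + 0.0001 = 8789.9401
Convert to base 2: log2(1406!) = 8789.9401 / ln 2 = 8789.9401 / 0.69314718 = 12681.2030
ceil(12681.2030) = 12682


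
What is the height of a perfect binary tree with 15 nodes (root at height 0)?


A perfect binary tree with 15 nodes:
  15 = 2^4 - 1
  Levels: 0, 1, ..., 3
  Height = 3


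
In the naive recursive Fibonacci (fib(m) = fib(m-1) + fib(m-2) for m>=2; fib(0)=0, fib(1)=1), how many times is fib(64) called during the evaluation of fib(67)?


Let N(m) = number of times fib(m) is called while evaluating fib(67).
N(67) = 1 (the initial call).
N(66) = 1 (only fib(67) calls it).
For 1 <= m <= 65: fib(m) is called by fib(m+1) and fib(m+2), so
  N(m) = N(m+1) + N(m+2).
fib(0) is called only by fib(2), so N(0) = N(2).
Walk down from m=67:
  N(67)=1, N(66)=1, N(65)=2, N(64)=3
N(64) = 3


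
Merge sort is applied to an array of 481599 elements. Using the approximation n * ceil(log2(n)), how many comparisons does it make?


Merge sort divides the array into halves recursively.
Number of levels = ceil(log2(481599)) = 19
At each level, approximately n = 481599 comparisons are needed for merging.
Total comparisons ~ n * ceil(log2(n)) = 481599 * 19 = 9150381


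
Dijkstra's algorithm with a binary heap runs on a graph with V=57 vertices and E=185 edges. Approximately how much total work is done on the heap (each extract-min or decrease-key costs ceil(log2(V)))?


Dijkstra with a binary heap: each vertex is extracted once, each edge may relax once.
Each heap operation costs O(log V).
V + E = 57 + 185 = 242
ceil(log2(57)) = 6 (since 2^5 = 32 < 57 <= 64 = 2^6)
Total heap work = (V+E) * ceil(log2(V)) = 242 * 6 = 1452


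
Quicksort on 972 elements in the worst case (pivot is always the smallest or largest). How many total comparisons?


In the worst case, each partition step picks the worst pivot:
  Partition 1: 971 comparisons (n-1 elements to compare)
  Partition 2: 970 comparisons
  Partition 3: 969 comparisons
  Partition 4: 968 comparisons
  Partition 5: 967 comparisons
  ...
  Last partition: 0 comparisons
Total = (n-1) + (n-2) + ... + 1 + 0 = n*(n-1)/2
= 972*971/2 = 471906


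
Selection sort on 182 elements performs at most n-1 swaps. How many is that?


Each of the 181 passes places one element in its final position.
Pass 1: swap minimum into position 0
Pass 2: swap minimum of remaining into position 1
...
Pass 181: last two elements, one swap
Maximum swaps = 182 - 1 = 181


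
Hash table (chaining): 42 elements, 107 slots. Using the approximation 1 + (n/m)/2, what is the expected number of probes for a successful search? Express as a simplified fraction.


Computing expected probes:
alpha = 42/107
= 1 + alpha/2
= 1 + 42/(2*107)
= (2*107 + 42) / (2*107)
= 256/214 = 128/107


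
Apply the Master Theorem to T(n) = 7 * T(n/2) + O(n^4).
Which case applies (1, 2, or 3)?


The Master Theorem: T(n) = a*T(n/b) + O(n^c)
  a = 7, b = 2, c = 4
log_b(a) = log_2(7) ~ 2.807
Compare b^c with a: 2^4 = 16 > 7, so c > log_b(a).
Since c > log_b(a), Case 3 applies.
T(n) = O(n^4)
Master Theorem case = 3


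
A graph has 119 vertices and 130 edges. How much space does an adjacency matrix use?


Adjacency matrix: V x V grid of entries
Space = V^2 = 119^2 = 119 * 119 = 14161


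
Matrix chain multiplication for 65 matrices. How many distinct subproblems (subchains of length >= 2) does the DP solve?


Subproblems are indexed by (i, j) where i < j.
Number of such pairs = n*(n-1)/2
= 65 * 64 / 2
= 2080


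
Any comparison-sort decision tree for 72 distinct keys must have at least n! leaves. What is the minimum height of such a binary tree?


A binary decision tree of height h has at most 2^h leaves and needs at least n! of them, so h >= ceil(log2(n!)).
72! is far too large to multiply out, so use Stirling's series:
  ln(n!) ~ n ln n - n + (1/2) ln(2 pi n) + 1/(12n)  (error below 1/(360 n^3), negligible here)
  ln(72) = 4.2766661
  n ln n = 72 * 4.2766661 = 307.9200
  (1/2) ln(2 pi * 72) = (1/2) ln(452.3893) = 3.0573
  1/(12*72) = 0.0012
  ln(72!) ~ 307.9200 - 72 + 3.0573 + 0.0012 = 238.9785
Convert to base 2: log2(72!) = 238.9785 / ln 2 = 238.9785 / 0.69314718 = 344.7731
ceil(344.7731) = 345


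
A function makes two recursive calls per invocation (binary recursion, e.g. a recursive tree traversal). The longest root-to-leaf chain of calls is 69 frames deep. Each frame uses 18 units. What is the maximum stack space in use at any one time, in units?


Binary recursion: the two calls run one after the other, so only one root-to-leaf chain of frames is on the stack at a time.
Maximum depth (longest chain) = 69 frames
Each frame = 18 units
Max stack space = 69 * 18 = 1242


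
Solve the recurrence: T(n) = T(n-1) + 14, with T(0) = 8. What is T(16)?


Unrolling the recurrence:
T(16) = T(15) + 14
       = T(14) + 14 + 14
       = T(13) + 14*3
       ...
       = T(0) + 14*16
       = 8 + 224 = 232


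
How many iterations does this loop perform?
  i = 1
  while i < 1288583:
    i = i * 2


The loop variable doubles each iteration:
i = 1 -> 2 -> 4 -> 8 -> 16 -> 32 -> 64 -> 128 -> 256 -> 512 -> 1024 -> 2048 -> 4096 -> 8192 -> 16384 -> 32768 -> 65536 -> 131072 -> 262144 -> 524288 -> 1048576 -> 2097152 (stop, 2097152 >= 1288583)
Number of doublings = ceil(log2(1288583)) = 21


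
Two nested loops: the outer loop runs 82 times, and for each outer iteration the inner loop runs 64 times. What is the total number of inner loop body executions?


Outer loop: 82 iterations
Inner loop: 64 iterations per outer iteration
Total = 82 * 64 = 5248


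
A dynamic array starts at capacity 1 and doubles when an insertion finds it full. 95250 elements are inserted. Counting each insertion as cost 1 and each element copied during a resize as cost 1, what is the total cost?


n = 95250
Insertion costs: 95250
Resizes copy 1, 2, 4, ... up to the largest power of 2 that is <= n-1 = 95249, i.e. 65536.
Copy costs = 1 + 2 + 4 + 8 + 16 + 32 + 64 + 128 + 256 + 512 + 1024 + 2048 + 4096 + 8192 + 16384 + 32768 + 65536 = 131071
Total = 95250 + 131071 = 226321


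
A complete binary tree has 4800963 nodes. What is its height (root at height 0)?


In a complete binary tree, level k holds nodes 2^k .. 2^(k+1)-1 (1-indexed).
Height = floor(log2(n)) = floor(log2(4800963)) = 22
Check: 2^22 = 4194304 <= 4800963 < 8388608 = 2^23


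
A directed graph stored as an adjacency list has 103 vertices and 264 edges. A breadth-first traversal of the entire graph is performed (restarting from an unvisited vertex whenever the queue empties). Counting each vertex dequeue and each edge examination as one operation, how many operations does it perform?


A full BFS traversal dequeues each vertex once and examines each edge once.
Vertex visits: 103
Edge visits: 264
V + E = 103 + 264 = 367


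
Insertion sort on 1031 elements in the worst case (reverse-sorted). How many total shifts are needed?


In the worst case (reverse-sorted), each element shifts past all previous:
  Element 1: 1 shifts
  Element 2: 2 shifts
  Element 3: 3 shifts
  Element 4: 4 shifts
  Element 5: 5 shifts
  ...
  Element 1030: 1030 shifts
Total = 1 + 2 + ... + 1030
= 1031*(1031-1)/2 = 530965


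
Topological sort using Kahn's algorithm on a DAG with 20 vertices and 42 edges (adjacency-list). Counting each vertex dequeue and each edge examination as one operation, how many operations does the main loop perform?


Kahn's algorithm:
  1. Compute in-degrees: O(V + E)
  2. Process queue: each vertex dequeued once (O(V))
     each edge examined once (O(E))
Total = V + E = 20 + 42 = 62


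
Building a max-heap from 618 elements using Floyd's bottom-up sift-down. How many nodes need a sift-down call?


In a heap of 618 elements (0-indexed array):
  Last element index: 617
  Parent of last element: floor((617 - 1) / 2) = 308
  Internal nodes: indices 0 to 308
  Count = floor(618/2) = 309


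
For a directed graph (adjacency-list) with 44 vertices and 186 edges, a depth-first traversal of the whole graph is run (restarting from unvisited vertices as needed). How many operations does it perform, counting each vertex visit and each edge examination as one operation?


A full DFS traversal visits each vertex once and examines each edge once.
V = 44
E = 186
Sum = 44 + 186 = 230


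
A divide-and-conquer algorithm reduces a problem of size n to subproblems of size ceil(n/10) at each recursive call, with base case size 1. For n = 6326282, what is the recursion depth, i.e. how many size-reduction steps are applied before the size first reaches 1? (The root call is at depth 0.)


Each step divides the size by 10 (rounding up); after k steps the size is ceil(n/10^k), which equals 1 exactly when 10^k >= n.
So the depth is the smallest k with 10^k >= 6326282, i.e. ceil(log_10(6326282)).
10^6 = 1000000 < 6326282 <= 10000000 = 10^7
Recursion depth = 7


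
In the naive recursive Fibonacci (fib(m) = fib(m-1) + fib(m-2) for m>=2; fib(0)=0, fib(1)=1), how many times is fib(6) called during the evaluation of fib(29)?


Let N(m) = number of times fib(m) is called while evaluating fib(29).
N(29) = 1 (the initial call).
N(28) = 1 (only fib(29) calls it).
For 1 <= m <= 27: fib(m) is called by fib(m+1) and fib(m+2), so
  N(m) = N(m+1) + N(m+2).
fib(0) is called only by fib(2), so N(0) = N(2).
Walk down from m=29:
  N(29)=1, N(28)=1, N(27)=2, N(26)=3, N(25)=5, N(24)=8, N(23)=13, N(22)=21, N(21)=34, N(20)=55, N(19)=89, N(18)=144, N(17)=233, N(16)=377, N(15)=610, N(14)=987, N(13)=1597, N(12)=2584, N(11)=4181, N(10)=6765, N(9)=10946, N(8)=17711, N(7)=28657, N(6)=46368
N(6) = 46368


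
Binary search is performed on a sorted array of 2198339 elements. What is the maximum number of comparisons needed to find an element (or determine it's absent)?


Binary search halves the search space each comparison:
  Step 1: search space = 2198339 -> 1099169
  Step 2: search space = 1099169 -> 549584
  Step 3: search space = 549584 -> 274792
  Step 4: search space = 274792 -> 137396
  Step 5: search space = 137396 -> 68698
  Step 6: search space = 68698 -> 34349
  Step 7: search space = 34349 -> 17174
  Step 8: search space = 17174 -> 8587
  Step 9: search space = 8587 -> 4293
  Step 10: search space = 4293 -> 2146
  Step 11: search space = 2146 -> 1073
  Step 12: search space = 1073 -> 536
  Step 13: search space = 536 -> 268
  Step 14: search space = 268 -> 134
  Step 15: search space = 134 -> 67
  Step 16: search space = 67 -> 33
  Step 17: search space = 33 -> 16
  Step 18: search space = 16 -> 8
  Step 19: search space = 8 -> 4
  Step 20: search space = 4 -> 2
  Step 21: search space = 2 -> 1
  Step 22: search space = 1 (final check)
Maximum comparisons = floor(log2(2198339)) + 1 = 21 + 1 = 22


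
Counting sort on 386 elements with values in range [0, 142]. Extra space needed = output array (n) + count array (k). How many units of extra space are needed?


Output array size: 386 (to store sorted result)
Count array size: 143 (one slot per possible value, range 0 to 142)
Total extra space = 386 + 143 = 529


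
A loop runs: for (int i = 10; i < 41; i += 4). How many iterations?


Loop starts at i = 10, increments by 4, stops when i >= 41.
Number of iterations = ceil((41 - 10) / 4)
= ceil(31 / 4)
= 8


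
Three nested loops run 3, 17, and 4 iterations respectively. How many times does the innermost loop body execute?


Loop 1 (outermost): 3 iterations
Loop 2 (middle): 17 iterations per outer
Loop 3 (innermost): 4 iterations per middle
Total = 3 * 17 * 4 = 204


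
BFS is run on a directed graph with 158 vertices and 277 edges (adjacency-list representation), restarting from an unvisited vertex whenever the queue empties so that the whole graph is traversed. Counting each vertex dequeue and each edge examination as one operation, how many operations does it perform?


A full BFS traversal dequeues each vertex exactly once and examines each directed edge exactly once.
V = 158 (vertex processing cost)
E = 277 (edge examination cost)
Total operations proportional to V + E = 158 + 277 = 435


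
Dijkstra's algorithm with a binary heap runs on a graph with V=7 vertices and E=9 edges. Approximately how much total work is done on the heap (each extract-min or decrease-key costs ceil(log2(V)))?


Dijkstra with a binary heap: each vertex is extracted once, each edge may relax once.
Each heap operation costs O(log V).
V + E = 7 + 9 = 16
ceil(log2(7)) = 3 (since 2^2 = 4 < 7 <= 8 = 2^3)
Total heap work = (V+E) * ceil(log2(V)) = 16 * 3 = 48


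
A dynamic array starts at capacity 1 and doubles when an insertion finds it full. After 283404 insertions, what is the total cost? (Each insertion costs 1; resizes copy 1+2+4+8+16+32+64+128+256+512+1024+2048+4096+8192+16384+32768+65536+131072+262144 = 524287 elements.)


Insertion cost: 283404 (one per element)
Resizes occur just before inserting elements 2, 3, 5, 9, ...
Elements copied at each resize: 1 + 2 + 4 + 8 + 16 + 32 + 64 + 128 + 256 + 512 + 1024 + 2048 + 4096 + 8192 + 16384 + 32768 + 65536 + 131072 + 262144
Sum of copies = 524287 (geometric series: 2^k - 1)
Total = 283404 + 524287 = 807691


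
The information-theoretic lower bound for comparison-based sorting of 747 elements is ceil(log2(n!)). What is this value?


A binary decision tree of height h has at most 2^h leaves and needs at least n! of them, so h >= ceil(log2(n!)).
747! is far too large to multiply out, so use Stirling's series:
  ln(n!) ~ n ln n - n + (1/2) ln(2 pi n) + 1/(12n)  (error below 1/(360 n^3), negligible here)
  ln(747) = 6.6160652
  n ln n = 747 * 6.6160652 = 4942.2007
  (1/2) ln(2 pi * 747) = (1/2) ln(4693.5394) = 4.2270
  1/(12*747) = 0.0001
  ln(747!) ~ 4942.2007 - 747 + 4.2270 + 0.0001 = 4199.4278
Convert to base 2: log2(747!) = 4199.4278 / ln 2 = 4199.4278 / 0.69314718 = 6058.4937
ceil(6058.4937) = 6059


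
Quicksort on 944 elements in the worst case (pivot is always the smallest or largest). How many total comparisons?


In the worst case, each partition step picks the worst pivot:
  Partition 1: 943 comparisons (n-1 elements to compare)
  Partition 2: 942 comparisons
  Partition 3: 941 comparisons
  Partition 4: 940 comparisons
  Partition 5: 939 comparisons
  ...
  Last partition: 0 comparisons
Total = (n-1) + (n-2) + ... + 1 + 0 = n*(n-1)/2
= 944*943/2 = 445096


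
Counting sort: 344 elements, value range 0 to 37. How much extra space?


n = 344 (output array)
k = 38 (count array for 38 distinct values)
Extra space = 344 + 38 = 382


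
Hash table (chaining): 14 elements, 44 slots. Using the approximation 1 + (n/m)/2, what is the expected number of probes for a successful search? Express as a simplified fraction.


Computing expected probes:
alpha = 14/44
= 1 + alpha/2
= 1 + 14/(2*44)
= (2*44 + 14) / (2*44)
= 102/88 = 51/44


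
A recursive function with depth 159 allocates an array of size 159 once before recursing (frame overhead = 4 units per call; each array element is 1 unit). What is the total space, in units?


Array allocation: 159 units (allocated once)
Stack frames: 159 deep * 4 per frame = 636 units
Total = 159 + 636 = 795


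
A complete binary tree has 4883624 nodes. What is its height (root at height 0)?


In a complete binary tree, level k holds nodes 2^k .. 2^(k+1)-1 (1-indexed).
Height = floor(log2(n)) = floor(log2(4883624)) = 22
Check: 2^22 = 4194304 <= 4883624 < 8388608 = 2^23


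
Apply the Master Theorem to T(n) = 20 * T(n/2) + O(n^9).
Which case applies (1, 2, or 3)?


The Master Theorem: T(n) = a*T(n/b) + O(n^c)
  a = 20, b = 2, c = 9
log_b(a) = log_2(20) ~ 4.322
Compare b^c with a: 2^9 = 512 > 20, so c > log_b(a).
Since c > log_b(a), Case 3 applies.
T(n) = O(n^9)
Master Theorem case = 3


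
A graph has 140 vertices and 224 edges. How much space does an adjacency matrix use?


Adjacency matrix: V x V grid of entries
Space = V^2 = 140^2 = 140 * 140 = 19600


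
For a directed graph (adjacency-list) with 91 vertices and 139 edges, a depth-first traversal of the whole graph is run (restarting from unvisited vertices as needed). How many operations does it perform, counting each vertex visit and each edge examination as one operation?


A full DFS traversal visits each vertex once and examines each edge once.
V = 91
E = 139
Sum = 91 + 139 = 230


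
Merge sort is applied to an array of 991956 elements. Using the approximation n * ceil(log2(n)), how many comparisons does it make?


Merge sort divides the array into halves recursively.
Number of levels = ceil(log2(991956)) = 20
At each level, approximately n = 991956 comparisons are needed for merging.
Total comparisons ~ n * ceil(log2(n)) = 991956 * 20 = 19839120


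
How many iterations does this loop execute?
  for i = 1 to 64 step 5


The loop variable i takes values starting at 1 and increments by 5 each iteration.
Sequence: i = 1, 6, 11, 16, 21, 26, 31, 36, 41, ...
The upper bound 64 is inclusive, so the count is floor((last - first) / step) + 1:
floor((64 - 1) / 5) + 1 = floor(63/5) + 1 = 12 + 1 = 13


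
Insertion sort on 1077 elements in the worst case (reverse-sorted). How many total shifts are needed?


In the worst case (reverse-sorted), each element shifts past all previous:
  Element 1: 1 shifts
  Element 2: 2 shifts
  Element 3: 3 shifts
  Element 4: 4 shifts
  Element 5: 5 shifts
  ...
  Element 1076: 1076 shifts
Total = 1 + 2 + ... + 1076
= 1077*(1077-1)/2 = 579426


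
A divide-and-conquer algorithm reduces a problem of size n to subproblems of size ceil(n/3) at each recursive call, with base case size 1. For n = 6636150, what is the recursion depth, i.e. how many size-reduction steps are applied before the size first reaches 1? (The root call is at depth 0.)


Each step divides the size by 3 (rounding up); after k steps the size is ceil(n/3^k), which equals 1 exactly when 3^k >= n.
So the depth is the smallest k with 3^k >= 6636150, i.e. ceil(log_3(6636150)).
3^14 = 4782969 < 6636150 <= 14348907 = 3^15
Recursion depth = 15


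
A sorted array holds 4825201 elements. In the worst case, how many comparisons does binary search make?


Halving sequence: 4825201 -> 2412600 -> 1206300 -> 603150 -> 301575 -> 150787 -> 75393 -> 37696 -> 18848 -> 9424 -> 4712 -> 2356 -> 1178 -> 589 -> 294 -> 147 -> 73 -> 36 -> 18 -> 9 -> 4 -> 2 -> 1
Number of halvings = 22
Max comparisons = 22 + 1 = 23


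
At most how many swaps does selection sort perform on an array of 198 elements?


Each of the 197 passes places one element in its final position.
Pass 1: swap minimum into position 0
Pass 2: swap minimum of remaining into position 1
...
Pass 197: last two elements, one swap
Maximum swaps = 198 - 1 = 197


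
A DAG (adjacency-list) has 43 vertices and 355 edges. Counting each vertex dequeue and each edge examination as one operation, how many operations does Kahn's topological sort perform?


V = 43 (vertex processing)
E = 355 (edge processing)
V + E = 43 + 355 = 398


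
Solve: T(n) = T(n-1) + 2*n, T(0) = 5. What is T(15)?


Expanding the recurrence:
T(15) = T(14) + 2*15
       = T(13) + 2*14 + 2*15
       ...
       = T(0) + 2*(1 + 2 + ... + 15)
       = 5 + 2 * 15*16/2
       = 5 + 2 * 120
       = 5 + 240 = 245


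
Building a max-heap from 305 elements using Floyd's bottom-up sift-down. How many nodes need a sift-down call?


In a heap of 305 elements (0-indexed array):
  Last element index: 304
  Parent of last element: floor((304 - 1) / 2) = 151
  Internal nodes: indices 0 to 151
  Count = floor(305/2) = 152


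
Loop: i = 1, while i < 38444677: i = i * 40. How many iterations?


i multiplies by 40 each step:
i = 1 -> 40 -> 1600 -> 64000 -> 2560000 -> 102400000 (stop)
Iterations = ceil(log_40(38444677)) = 5


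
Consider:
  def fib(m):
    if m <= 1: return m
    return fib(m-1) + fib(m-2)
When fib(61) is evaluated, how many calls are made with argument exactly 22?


Let N(m) = number of times fib(m) is called while evaluating fib(61).
N(61) = 1 (the initial call).
N(60) = 1 (only fib(61) calls it).
For 1 <= m <= 59: fib(m) is called by fib(m+1) and fib(m+2), so
  N(m) = N(m+1) + N(m+2).
fib(0) is called only by fib(2), so N(0) = N(2).
Walk down from m=61:
  N(61)=1, N(60)=1, N(59)=2, N(58)=3, N(57)=5, N(56)=8, N(55)=13, N(54)=21, N(53)=34, N(52)=55, N(51)=89, N(50)=144, N(49)=233, N(48)=377, N(47)=610, N(46)=987, N(45)=1597, N(44)=2584, N(43)=4181, N(42)=6765, N(41)=10946, N(40)=17711, N(39)=28657, N(38)=46368, N(37)=75025, N(36)=121393, N(35)=196418, N(34)=317811, N(33)=514229, N(32)=832040, N(31)=1346269, N(30)=2178309, N(29)=3524578, N(28)=5702887, N(27)=9227465, N(26)=14930352, N(25)=24157817, N(24)=39088169, N(23)=63245986, N(22)=102334155
N(22) = 102334155


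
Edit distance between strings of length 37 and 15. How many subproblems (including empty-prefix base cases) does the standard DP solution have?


The table includes base cases (empty prefixes).
Rows: (m+1) = 38
Columns: (n+1) = 16
Total = 38 * 16 = 608


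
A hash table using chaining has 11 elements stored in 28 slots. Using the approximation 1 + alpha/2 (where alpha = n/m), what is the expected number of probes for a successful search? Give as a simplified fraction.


Load factor alpha = n/m = 11/28
Expected probes = 1 + alpha/2 = 1 + 11/(2*28)
= 1 + 11/56
= 56/56 + 11/56
= 67/56


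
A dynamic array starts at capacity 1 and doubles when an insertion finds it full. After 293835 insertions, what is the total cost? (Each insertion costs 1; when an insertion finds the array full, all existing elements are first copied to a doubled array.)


Insertion cost: 293835 (one per element)
Resizes occur just before inserting elements 2, 3, 5, 9, ...
Elements copied at each resize: 1 + 2 + 4 + 8 + 16 + 32 + 64 + 128 + 256 + 512 + 1024 + 2048 + 4096 + 8192 + 16384 + 32768 + 65536 + 131072 + 262144
Sum of copies = 524287 (geometric series: 2^k - 1)
Total = 293835 + 524287 = 818122


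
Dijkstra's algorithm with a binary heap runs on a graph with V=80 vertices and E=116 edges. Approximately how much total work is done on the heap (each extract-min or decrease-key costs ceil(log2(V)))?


Dijkstra with a binary heap: each vertex is extracted once, each edge may relax once.
Each heap operation costs O(log V).
V + E = 80 + 116 = 196
ceil(log2(80)) = 7 (since 2^6 = 64 < 80 <= 128 = 2^7)
Total heap work = (V+E) * ceil(log2(V)) = 196 * 7 = 1372


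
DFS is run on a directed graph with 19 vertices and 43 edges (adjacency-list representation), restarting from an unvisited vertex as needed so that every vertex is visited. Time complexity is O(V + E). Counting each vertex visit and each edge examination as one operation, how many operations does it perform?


A full DFS traversal processes each vertex exactly once (push/pop on stack).
Each directed edge is examined once.
V = 19, E = 43
V + E = 62
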